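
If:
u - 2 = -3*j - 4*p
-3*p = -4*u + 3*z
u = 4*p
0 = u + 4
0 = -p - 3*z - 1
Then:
No Solution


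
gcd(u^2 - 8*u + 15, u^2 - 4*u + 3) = u - 3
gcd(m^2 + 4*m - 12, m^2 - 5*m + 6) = m - 2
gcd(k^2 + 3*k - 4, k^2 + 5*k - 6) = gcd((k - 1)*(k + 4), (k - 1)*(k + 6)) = k - 1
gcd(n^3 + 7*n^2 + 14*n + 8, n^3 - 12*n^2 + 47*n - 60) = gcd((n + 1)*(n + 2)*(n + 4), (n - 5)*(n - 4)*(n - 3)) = 1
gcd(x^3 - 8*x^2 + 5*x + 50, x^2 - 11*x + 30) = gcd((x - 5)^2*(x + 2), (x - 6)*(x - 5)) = x - 5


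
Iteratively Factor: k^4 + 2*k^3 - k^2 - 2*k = (k + 2)*(k^3 - k) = k*(k + 2)*(k^2 - 1) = k*(k - 1)*(k + 2)*(k + 1)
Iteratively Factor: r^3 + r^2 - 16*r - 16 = (r - 4)*(r^2 + 5*r + 4) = (r - 4)*(r + 4)*(r + 1)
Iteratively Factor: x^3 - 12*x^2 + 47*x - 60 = (x - 4)*(x^2 - 8*x + 15) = (x - 4)*(x - 3)*(x - 5)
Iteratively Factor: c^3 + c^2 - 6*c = (c)*(c^2 + c - 6) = c*(c - 2)*(c + 3)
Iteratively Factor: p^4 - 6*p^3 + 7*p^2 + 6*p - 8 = (p + 1)*(p^3 - 7*p^2 + 14*p - 8) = (p - 1)*(p + 1)*(p^2 - 6*p + 8) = (p - 4)*(p - 1)*(p + 1)*(p - 2)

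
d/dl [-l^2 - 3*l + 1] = -2*l - 3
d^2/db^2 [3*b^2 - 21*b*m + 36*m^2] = 6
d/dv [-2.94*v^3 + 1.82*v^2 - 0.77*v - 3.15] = -8.82*v^2 + 3.64*v - 0.77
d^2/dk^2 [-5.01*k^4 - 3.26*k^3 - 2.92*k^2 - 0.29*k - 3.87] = -60.12*k^2 - 19.56*k - 5.84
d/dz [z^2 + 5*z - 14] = 2*z + 5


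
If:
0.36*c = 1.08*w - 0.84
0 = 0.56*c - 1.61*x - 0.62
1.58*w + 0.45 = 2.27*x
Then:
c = 9.71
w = 4.01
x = 2.99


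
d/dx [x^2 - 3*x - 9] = 2*x - 3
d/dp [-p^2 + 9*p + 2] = 9 - 2*p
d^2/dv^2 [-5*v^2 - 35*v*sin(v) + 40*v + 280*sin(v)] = 35*v*sin(v) - 280*sin(v) - 70*cos(v) - 10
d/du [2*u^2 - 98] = 4*u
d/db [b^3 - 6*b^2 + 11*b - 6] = 3*b^2 - 12*b + 11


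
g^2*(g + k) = g^3 + g^2*k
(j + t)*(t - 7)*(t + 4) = j*t^2 - 3*j*t - 28*j + t^3 - 3*t^2 - 28*t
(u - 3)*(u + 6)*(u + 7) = u^3 + 10*u^2 + 3*u - 126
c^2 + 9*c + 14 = (c + 2)*(c + 7)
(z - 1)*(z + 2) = z^2 + z - 2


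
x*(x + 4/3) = x^2 + 4*x/3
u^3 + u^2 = u^2*(u + 1)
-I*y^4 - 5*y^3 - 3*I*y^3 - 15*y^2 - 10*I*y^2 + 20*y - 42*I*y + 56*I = (y + 4)*(y - 7*I)*(y + 2*I)*(-I*y + I)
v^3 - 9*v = v*(v - 3)*(v + 3)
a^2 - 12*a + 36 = (a - 6)^2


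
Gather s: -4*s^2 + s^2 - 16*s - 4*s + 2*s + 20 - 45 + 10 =-3*s^2 - 18*s - 15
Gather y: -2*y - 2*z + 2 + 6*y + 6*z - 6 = 4*y + 4*z - 4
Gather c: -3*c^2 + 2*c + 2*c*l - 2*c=-3*c^2 + 2*c*l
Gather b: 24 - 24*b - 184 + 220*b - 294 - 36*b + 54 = 160*b - 400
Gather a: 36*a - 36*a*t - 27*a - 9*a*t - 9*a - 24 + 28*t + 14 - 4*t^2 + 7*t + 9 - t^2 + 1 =-45*a*t - 5*t^2 + 35*t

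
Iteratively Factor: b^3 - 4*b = (b)*(b^2 - 4) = b*(b - 2)*(b + 2)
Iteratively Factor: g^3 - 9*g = (g + 3)*(g^2 - 3*g) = (g - 3)*(g + 3)*(g)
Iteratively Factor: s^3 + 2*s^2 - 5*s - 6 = (s + 1)*(s^2 + s - 6) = (s + 1)*(s + 3)*(s - 2)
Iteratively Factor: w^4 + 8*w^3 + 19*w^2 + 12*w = (w + 1)*(w^3 + 7*w^2 + 12*w) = w*(w + 1)*(w^2 + 7*w + 12) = w*(w + 1)*(w + 4)*(w + 3)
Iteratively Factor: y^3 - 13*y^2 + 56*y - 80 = (y - 5)*(y^2 - 8*y + 16) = (y - 5)*(y - 4)*(y - 4)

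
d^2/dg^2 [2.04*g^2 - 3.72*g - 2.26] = 4.08000000000000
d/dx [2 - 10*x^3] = -30*x^2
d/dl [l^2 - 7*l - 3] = 2*l - 7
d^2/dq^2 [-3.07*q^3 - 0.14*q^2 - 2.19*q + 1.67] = -18.42*q - 0.28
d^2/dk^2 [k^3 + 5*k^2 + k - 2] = 6*k + 10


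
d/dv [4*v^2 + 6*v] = 8*v + 6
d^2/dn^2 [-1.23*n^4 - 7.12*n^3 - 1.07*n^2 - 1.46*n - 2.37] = -14.76*n^2 - 42.72*n - 2.14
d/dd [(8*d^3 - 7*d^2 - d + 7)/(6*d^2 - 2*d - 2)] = (12*d^4 - 8*d^3 - 7*d^2 - 14*d + 4)/(9*d^4 - 6*d^3 - 5*d^2 + 2*d + 1)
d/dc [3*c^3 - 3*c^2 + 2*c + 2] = 9*c^2 - 6*c + 2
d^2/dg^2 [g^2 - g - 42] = 2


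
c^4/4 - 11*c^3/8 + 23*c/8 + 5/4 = (c/4 + 1/4)*(c - 5)*(c - 2)*(c + 1/2)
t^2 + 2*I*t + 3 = (t - I)*(t + 3*I)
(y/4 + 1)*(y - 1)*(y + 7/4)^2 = y^4/4 + 13*y^3/8 + 153*y^2/64 - 77*y/64 - 49/16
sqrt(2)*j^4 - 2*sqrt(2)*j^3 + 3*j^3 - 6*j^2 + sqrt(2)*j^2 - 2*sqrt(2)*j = j*(j - 2)*(j + sqrt(2))*(sqrt(2)*j + 1)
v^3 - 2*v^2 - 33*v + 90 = (v - 5)*(v - 3)*(v + 6)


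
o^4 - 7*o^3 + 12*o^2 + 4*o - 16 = (o - 4)*(o - 2)^2*(o + 1)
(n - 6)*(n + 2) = n^2 - 4*n - 12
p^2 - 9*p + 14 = (p - 7)*(p - 2)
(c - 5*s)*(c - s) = c^2 - 6*c*s + 5*s^2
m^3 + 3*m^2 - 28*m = m*(m - 4)*(m + 7)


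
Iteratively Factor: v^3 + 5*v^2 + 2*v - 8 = (v + 2)*(v^2 + 3*v - 4) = (v + 2)*(v + 4)*(v - 1)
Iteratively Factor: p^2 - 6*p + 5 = (p - 1)*(p - 5)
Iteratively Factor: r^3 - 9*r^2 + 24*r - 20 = (r - 5)*(r^2 - 4*r + 4) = (r - 5)*(r - 2)*(r - 2)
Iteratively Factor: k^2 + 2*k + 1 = (k + 1)*(k + 1)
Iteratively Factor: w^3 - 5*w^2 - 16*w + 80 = (w - 4)*(w^2 - w - 20) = (w - 4)*(w + 4)*(w - 5)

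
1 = 1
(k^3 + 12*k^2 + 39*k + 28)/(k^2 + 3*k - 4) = (k^2 + 8*k + 7)/(k - 1)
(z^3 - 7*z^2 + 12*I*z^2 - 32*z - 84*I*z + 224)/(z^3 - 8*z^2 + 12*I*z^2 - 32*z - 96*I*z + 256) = (z - 7)/(z - 8)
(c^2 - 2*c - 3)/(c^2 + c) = (c - 3)/c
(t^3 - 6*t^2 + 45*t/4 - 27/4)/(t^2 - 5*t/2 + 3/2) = (2*t^2 - 9*t + 9)/(2*(t - 1))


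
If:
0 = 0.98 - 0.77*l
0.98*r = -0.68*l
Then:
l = 1.27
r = -0.88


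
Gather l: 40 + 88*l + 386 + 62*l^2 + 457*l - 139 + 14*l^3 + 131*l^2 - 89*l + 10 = 14*l^3 + 193*l^2 + 456*l + 297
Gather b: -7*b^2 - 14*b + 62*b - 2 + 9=-7*b^2 + 48*b + 7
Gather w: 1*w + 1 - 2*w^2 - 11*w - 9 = -2*w^2 - 10*w - 8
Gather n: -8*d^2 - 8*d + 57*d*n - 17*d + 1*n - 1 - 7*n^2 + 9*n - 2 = -8*d^2 - 25*d - 7*n^2 + n*(57*d + 10) - 3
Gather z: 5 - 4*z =5 - 4*z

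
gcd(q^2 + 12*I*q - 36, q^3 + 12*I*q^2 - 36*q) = q^2 + 12*I*q - 36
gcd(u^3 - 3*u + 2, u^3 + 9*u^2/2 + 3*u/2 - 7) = u^2 + u - 2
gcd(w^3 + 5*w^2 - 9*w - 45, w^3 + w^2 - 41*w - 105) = w^2 + 8*w + 15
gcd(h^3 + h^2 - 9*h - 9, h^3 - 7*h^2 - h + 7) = h + 1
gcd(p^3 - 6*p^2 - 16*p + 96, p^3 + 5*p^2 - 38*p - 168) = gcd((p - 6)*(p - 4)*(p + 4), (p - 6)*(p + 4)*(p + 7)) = p^2 - 2*p - 24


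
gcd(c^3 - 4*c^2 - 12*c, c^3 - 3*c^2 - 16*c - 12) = c^2 - 4*c - 12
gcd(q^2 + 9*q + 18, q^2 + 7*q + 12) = q + 3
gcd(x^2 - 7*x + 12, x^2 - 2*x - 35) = 1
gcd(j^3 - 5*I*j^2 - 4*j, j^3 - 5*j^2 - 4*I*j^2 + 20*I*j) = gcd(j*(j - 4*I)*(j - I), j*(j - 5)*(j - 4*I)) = j^2 - 4*I*j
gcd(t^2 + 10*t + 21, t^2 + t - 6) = t + 3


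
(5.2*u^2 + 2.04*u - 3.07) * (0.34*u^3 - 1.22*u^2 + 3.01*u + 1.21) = 1.768*u^5 - 5.6504*u^4 + 12.1194*u^3 + 16.1778*u^2 - 6.7723*u - 3.7147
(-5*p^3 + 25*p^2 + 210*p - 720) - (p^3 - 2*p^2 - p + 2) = -6*p^3 + 27*p^2 + 211*p - 722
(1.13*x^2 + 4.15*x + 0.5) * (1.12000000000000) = 1.2656*x^2 + 4.648*x + 0.56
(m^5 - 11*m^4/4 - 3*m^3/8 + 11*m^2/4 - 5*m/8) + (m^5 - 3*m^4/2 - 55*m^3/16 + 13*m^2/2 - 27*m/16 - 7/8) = 2*m^5 - 17*m^4/4 - 61*m^3/16 + 37*m^2/4 - 37*m/16 - 7/8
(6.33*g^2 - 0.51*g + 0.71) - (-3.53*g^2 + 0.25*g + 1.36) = 9.86*g^2 - 0.76*g - 0.65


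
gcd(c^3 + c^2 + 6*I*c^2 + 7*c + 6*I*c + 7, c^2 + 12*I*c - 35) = c + 7*I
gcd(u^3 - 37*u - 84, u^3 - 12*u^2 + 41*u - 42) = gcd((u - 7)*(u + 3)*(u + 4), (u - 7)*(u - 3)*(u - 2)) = u - 7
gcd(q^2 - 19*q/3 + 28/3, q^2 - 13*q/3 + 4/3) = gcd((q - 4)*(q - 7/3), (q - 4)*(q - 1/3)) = q - 4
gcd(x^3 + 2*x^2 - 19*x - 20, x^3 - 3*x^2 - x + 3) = x + 1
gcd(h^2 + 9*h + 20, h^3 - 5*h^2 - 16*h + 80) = h + 4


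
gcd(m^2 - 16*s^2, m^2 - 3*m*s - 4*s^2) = -m + 4*s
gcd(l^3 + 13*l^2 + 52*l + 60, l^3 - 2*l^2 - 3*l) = 1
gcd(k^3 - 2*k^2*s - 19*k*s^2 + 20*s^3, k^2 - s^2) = -k + s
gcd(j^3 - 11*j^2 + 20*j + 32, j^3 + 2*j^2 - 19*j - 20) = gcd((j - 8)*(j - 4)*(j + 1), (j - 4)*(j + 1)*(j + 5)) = j^2 - 3*j - 4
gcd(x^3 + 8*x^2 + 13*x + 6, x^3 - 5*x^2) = 1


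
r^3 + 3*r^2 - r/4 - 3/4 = (r - 1/2)*(r + 1/2)*(r + 3)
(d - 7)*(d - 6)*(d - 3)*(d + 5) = d^4 - 11*d^3 + d^2 + 279*d - 630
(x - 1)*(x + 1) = x^2 - 1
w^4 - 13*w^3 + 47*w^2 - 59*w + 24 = (w - 8)*(w - 3)*(w - 1)^2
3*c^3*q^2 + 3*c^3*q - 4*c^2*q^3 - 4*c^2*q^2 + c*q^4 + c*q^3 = q*(-3*c + q)*(-c + q)*(c*q + c)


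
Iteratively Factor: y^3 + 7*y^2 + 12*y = (y + 4)*(y^2 + 3*y) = (y + 3)*(y + 4)*(y)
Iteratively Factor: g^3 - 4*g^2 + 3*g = (g - 1)*(g^2 - 3*g) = g*(g - 1)*(g - 3)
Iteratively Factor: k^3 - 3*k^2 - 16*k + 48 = (k - 4)*(k^2 + k - 12) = (k - 4)*(k + 4)*(k - 3)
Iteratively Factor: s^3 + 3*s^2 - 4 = (s + 2)*(s^2 + s - 2) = (s + 2)^2*(s - 1)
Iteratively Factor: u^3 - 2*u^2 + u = (u - 1)*(u^2 - u) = u*(u - 1)*(u - 1)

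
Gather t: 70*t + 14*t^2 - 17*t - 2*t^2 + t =12*t^2 + 54*t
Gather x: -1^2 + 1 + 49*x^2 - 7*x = 49*x^2 - 7*x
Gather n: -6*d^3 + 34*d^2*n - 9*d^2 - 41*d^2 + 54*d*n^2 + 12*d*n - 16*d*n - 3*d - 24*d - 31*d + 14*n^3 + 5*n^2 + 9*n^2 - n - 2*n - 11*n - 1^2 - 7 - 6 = -6*d^3 - 50*d^2 - 58*d + 14*n^3 + n^2*(54*d + 14) + n*(34*d^2 - 4*d - 14) - 14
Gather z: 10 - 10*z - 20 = -10*z - 10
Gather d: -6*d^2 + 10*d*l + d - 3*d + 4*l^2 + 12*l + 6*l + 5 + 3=-6*d^2 + d*(10*l - 2) + 4*l^2 + 18*l + 8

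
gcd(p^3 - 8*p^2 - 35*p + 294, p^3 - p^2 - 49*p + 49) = p - 7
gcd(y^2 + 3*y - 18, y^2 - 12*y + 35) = 1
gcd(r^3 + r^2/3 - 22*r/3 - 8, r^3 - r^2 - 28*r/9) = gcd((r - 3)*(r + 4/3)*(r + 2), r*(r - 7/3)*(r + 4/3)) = r + 4/3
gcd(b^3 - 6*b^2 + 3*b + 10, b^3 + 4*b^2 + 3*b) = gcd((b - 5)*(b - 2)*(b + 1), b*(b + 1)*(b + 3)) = b + 1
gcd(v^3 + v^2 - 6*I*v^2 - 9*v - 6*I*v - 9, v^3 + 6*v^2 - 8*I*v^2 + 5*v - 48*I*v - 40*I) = v + 1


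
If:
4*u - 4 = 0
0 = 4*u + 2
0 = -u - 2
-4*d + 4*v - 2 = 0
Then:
No Solution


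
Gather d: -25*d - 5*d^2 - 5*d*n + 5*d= -5*d^2 + d*(-5*n - 20)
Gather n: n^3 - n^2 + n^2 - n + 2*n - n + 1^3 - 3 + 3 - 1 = n^3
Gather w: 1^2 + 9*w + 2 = 9*w + 3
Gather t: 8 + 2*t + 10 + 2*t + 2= 4*t + 20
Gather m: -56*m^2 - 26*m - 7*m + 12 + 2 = -56*m^2 - 33*m + 14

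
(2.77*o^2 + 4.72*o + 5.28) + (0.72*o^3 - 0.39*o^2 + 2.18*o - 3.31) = 0.72*o^3 + 2.38*o^2 + 6.9*o + 1.97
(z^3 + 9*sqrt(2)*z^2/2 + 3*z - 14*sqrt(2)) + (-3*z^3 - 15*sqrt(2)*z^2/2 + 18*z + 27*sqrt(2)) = -2*z^3 - 3*sqrt(2)*z^2 + 21*z + 13*sqrt(2)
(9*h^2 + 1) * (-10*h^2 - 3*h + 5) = -90*h^4 - 27*h^3 + 35*h^2 - 3*h + 5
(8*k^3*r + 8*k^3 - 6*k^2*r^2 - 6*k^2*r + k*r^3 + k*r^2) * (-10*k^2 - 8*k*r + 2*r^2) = -80*k^5*r - 80*k^5 - 4*k^4*r^2 - 4*k^4*r + 54*k^3*r^3 + 54*k^3*r^2 - 20*k^2*r^4 - 20*k^2*r^3 + 2*k*r^5 + 2*k*r^4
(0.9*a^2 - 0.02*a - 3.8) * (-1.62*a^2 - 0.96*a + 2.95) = -1.458*a^4 - 0.8316*a^3 + 8.8302*a^2 + 3.589*a - 11.21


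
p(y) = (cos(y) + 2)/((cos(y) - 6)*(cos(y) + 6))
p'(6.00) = -0.00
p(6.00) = -0.08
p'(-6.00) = 0.01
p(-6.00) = -0.08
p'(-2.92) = -0.01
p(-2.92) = -0.03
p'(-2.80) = -0.01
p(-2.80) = -0.03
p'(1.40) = 0.03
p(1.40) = -0.06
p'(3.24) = -0.00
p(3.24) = -0.03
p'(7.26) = 0.03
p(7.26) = -0.07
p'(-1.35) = -0.03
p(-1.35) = -0.06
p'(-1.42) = -0.03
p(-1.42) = -0.06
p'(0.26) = 0.01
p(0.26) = -0.08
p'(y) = (cos(y) + 2)*sin(y)/((cos(y) - 6)*(cos(y) + 6)^2) - sin(y)/((cos(y) - 6)*(cos(y) + 6)) + (cos(y) + 2)*sin(y)/((cos(y) - 6)^2*(cos(y) + 6))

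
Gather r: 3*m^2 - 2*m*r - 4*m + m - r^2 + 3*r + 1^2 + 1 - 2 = 3*m^2 - 3*m - r^2 + r*(3 - 2*m)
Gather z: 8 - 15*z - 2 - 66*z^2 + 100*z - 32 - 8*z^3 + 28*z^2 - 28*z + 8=-8*z^3 - 38*z^2 + 57*z - 18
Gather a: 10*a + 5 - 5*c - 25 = 10*a - 5*c - 20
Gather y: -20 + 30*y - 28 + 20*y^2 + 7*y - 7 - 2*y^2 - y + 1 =18*y^2 + 36*y - 54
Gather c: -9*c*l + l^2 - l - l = -9*c*l + l^2 - 2*l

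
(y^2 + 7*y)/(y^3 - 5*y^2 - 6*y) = (y + 7)/(y^2 - 5*y - 6)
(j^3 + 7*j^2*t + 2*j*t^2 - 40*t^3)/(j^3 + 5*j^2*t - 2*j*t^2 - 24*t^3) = (j + 5*t)/(j + 3*t)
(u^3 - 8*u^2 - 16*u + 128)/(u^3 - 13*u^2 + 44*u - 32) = (u + 4)/(u - 1)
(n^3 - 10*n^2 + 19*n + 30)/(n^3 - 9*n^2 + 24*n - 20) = (n^2 - 5*n - 6)/(n^2 - 4*n + 4)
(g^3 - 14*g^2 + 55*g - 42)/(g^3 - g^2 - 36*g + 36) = (g - 7)/(g + 6)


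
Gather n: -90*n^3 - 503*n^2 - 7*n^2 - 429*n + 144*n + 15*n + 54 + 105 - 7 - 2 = -90*n^3 - 510*n^2 - 270*n + 150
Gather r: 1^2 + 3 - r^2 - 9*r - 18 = -r^2 - 9*r - 14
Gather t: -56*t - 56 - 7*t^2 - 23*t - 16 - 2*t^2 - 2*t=-9*t^2 - 81*t - 72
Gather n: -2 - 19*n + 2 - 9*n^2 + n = -9*n^2 - 18*n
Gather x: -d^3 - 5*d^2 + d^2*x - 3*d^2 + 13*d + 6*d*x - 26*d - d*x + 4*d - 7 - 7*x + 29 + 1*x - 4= -d^3 - 8*d^2 - 9*d + x*(d^2 + 5*d - 6) + 18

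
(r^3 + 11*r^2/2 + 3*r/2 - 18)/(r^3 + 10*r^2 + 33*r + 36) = (r - 3/2)/(r + 3)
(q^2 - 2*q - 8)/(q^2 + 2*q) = (q - 4)/q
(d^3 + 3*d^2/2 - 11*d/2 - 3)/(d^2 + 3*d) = d - 3/2 - 1/d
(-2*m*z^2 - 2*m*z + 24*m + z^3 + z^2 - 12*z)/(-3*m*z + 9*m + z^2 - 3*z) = (-2*m*z - 8*m + z^2 + 4*z)/(-3*m + z)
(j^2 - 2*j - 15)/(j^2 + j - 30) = (j + 3)/(j + 6)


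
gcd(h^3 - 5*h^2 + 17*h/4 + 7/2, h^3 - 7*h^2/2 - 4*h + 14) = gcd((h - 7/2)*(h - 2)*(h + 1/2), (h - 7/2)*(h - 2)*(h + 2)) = h^2 - 11*h/2 + 7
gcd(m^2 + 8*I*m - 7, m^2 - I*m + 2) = m + I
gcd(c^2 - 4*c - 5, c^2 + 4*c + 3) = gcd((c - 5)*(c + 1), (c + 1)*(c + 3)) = c + 1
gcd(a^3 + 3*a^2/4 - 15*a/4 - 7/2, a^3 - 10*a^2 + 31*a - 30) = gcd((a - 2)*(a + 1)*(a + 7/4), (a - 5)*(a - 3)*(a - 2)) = a - 2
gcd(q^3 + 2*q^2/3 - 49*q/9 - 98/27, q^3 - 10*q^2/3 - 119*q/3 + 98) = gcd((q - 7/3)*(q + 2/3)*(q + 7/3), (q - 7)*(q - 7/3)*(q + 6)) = q - 7/3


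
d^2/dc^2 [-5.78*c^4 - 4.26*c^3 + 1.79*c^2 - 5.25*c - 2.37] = -69.36*c^2 - 25.56*c + 3.58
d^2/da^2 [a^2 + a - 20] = 2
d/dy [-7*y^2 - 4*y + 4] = -14*y - 4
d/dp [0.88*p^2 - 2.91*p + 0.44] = 1.76*p - 2.91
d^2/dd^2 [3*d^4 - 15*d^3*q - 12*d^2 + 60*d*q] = 36*d^2 - 90*d*q - 24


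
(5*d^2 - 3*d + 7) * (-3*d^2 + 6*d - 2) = -15*d^4 + 39*d^3 - 49*d^2 + 48*d - 14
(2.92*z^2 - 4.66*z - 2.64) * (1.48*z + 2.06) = 4.3216*z^3 - 0.8816*z^2 - 13.5068*z - 5.4384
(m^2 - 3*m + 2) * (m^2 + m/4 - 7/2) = m^4 - 11*m^3/4 - 9*m^2/4 + 11*m - 7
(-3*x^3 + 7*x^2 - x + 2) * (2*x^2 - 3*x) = -6*x^5 + 23*x^4 - 23*x^3 + 7*x^2 - 6*x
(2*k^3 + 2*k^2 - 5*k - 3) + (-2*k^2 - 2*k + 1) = 2*k^3 - 7*k - 2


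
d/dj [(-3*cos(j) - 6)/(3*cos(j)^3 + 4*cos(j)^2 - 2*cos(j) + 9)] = 12*(30*sin(j) - 38*sin(2*j) - 22*sin(3*j) - 3*sin(4*j))/(cos(j) + 8*cos(2*j) + 3*cos(3*j) + 44)^2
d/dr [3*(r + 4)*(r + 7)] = 6*r + 33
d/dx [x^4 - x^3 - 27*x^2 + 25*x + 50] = 4*x^3 - 3*x^2 - 54*x + 25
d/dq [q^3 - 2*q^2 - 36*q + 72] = 3*q^2 - 4*q - 36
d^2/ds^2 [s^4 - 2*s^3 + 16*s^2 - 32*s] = 12*s^2 - 12*s + 32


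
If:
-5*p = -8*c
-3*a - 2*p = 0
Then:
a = -2*p/3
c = 5*p/8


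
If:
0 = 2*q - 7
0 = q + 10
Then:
No Solution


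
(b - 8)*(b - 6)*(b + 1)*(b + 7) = b^4 - 6*b^3 - 57*b^2 + 286*b + 336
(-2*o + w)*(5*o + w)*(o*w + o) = -10*o^3*w - 10*o^3 + 3*o^2*w^2 + 3*o^2*w + o*w^3 + o*w^2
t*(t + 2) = t^2 + 2*t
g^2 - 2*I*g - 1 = (g - I)^2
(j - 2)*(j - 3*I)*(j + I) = j^3 - 2*j^2 - 2*I*j^2 + 3*j + 4*I*j - 6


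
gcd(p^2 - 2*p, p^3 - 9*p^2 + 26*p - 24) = p - 2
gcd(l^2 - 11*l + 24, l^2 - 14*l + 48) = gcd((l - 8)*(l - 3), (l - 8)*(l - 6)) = l - 8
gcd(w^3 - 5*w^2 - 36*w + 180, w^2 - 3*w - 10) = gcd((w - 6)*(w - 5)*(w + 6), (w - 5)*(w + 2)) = w - 5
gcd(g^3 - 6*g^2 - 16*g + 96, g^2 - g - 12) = g - 4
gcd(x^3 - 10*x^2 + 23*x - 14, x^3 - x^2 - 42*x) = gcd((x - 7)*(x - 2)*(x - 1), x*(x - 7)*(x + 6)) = x - 7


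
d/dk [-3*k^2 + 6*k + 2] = 6 - 6*k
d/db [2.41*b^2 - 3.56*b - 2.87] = 4.82*b - 3.56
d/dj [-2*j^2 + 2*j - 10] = 2 - 4*j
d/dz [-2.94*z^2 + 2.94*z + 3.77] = 2.94 - 5.88*z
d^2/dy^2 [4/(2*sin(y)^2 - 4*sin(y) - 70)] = 4*(-2*sin(y)^4 + 3*sin(y)^3 - 69*sin(y)^2 + 29*sin(y) + 39)/((sin(y) - 7)^3*(sin(y) + 5)^3)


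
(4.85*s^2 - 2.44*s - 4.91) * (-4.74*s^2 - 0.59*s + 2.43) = -22.989*s^4 + 8.7041*s^3 + 36.4985*s^2 - 3.0323*s - 11.9313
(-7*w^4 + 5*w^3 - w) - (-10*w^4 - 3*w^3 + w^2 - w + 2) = 3*w^4 + 8*w^3 - w^2 - 2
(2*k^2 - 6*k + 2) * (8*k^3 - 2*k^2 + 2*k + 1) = 16*k^5 - 52*k^4 + 32*k^3 - 14*k^2 - 2*k + 2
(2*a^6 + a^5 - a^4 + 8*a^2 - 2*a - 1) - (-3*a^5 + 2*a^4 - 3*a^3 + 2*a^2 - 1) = 2*a^6 + 4*a^5 - 3*a^4 + 3*a^3 + 6*a^2 - 2*a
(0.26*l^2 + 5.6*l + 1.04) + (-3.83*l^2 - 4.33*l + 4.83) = -3.57*l^2 + 1.27*l + 5.87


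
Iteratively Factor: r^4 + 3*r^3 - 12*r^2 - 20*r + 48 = (r + 3)*(r^3 - 12*r + 16) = (r - 2)*(r + 3)*(r^2 + 2*r - 8) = (r - 2)*(r + 3)*(r + 4)*(r - 2)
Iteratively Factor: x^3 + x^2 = (x + 1)*(x^2) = x*(x + 1)*(x)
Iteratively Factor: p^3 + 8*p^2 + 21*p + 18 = (p + 2)*(p^2 + 6*p + 9) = (p + 2)*(p + 3)*(p + 3)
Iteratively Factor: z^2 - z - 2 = (z - 2)*(z + 1)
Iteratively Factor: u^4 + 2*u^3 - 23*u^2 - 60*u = (u + 3)*(u^3 - u^2 - 20*u) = (u - 5)*(u + 3)*(u^2 + 4*u) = u*(u - 5)*(u + 3)*(u + 4)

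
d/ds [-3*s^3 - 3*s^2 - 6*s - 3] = -9*s^2 - 6*s - 6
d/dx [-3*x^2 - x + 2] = -6*x - 1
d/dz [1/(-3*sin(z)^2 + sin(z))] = (6/tan(z) - cos(z)/sin(z)^2)/(3*sin(z) - 1)^2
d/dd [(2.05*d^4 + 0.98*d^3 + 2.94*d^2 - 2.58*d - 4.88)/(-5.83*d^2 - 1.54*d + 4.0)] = (-23.903*d^5 - 15.1844*d^4 + 29.7816*d^3 - 7.809*d^2 - 33.3808*d - 17.8352)/(33.9889*d^4 + 17.9564*d^3 - 44.2684*d^2 - 12.32*d + 16.0)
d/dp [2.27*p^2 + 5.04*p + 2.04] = 4.54*p + 5.04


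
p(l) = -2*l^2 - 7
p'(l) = -4*l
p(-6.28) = -85.88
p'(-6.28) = 25.12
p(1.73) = -12.99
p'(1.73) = -6.92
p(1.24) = -10.08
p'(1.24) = -4.96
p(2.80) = -22.68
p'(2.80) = -11.20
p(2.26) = -17.22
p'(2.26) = -9.04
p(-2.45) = -19.00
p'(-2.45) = 9.80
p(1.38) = -10.81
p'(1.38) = -5.52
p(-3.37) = -29.71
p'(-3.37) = 13.48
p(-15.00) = -457.00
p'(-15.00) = 60.00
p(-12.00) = -295.00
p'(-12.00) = 48.00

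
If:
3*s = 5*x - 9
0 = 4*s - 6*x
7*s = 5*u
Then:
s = 27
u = 189/5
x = 18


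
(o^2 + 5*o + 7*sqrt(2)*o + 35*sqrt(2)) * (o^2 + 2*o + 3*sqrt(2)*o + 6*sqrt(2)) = o^4 + 7*o^3 + 10*sqrt(2)*o^3 + 52*o^2 + 70*sqrt(2)*o^2 + 100*sqrt(2)*o + 294*o + 420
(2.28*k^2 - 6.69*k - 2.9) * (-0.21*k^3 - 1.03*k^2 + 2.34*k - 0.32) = -0.4788*k^5 - 0.9435*k^4 + 12.8349*k^3 - 13.3972*k^2 - 4.6452*k + 0.928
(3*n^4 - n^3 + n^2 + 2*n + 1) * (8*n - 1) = 24*n^5 - 11*n^4 + 9*n^3 + 15*n^2 + 6*n - 1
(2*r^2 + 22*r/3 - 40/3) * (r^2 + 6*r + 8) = 2*r^4 + 58*r^3/3 + 140*r^2/3 - 64*r/3 - 320/3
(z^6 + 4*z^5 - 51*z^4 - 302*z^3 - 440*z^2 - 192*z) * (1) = z^6 + 4*z^5 - 51*z^4 - 302*z^3 - 440*z^2 - 192*z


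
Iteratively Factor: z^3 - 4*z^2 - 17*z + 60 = (z - 3)*(z^2 - z - 20) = (z - 3)*(z + 4)*(z - 5)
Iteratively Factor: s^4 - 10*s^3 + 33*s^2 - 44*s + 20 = (s - 2)*(s^3 - 8*s^2 + 17*s - 10) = (s - 2)^2*(s^2 - 6*s + 5) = (s - 5)*(s - 2)^2*(s - 1)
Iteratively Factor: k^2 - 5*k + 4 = (k - 1)*(k - 4)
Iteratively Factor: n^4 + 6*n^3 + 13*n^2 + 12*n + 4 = (n + 1)*(n^3 + 5*n^2 + 8*n + 4) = (n + 1)*(n + 2)*(n^2 + 3*n + 2) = (n + 1)*(n + 2)^2*(n + 1)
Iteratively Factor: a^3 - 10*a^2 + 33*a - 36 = (a - 3)*(a^2 - 7*a + 12) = (a - 4)*(a - 3)*(a - 3)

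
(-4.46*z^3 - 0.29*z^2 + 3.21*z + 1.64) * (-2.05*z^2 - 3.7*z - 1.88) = 9.143*z^5 + 17.0965*z^4 + 2.8773*z^3 - 14.6938*z^2 - 12.1028*z - 3.0832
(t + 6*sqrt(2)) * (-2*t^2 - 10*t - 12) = -2*t^3 - 12*sqrt(2)*t^2 - 10*t^2 - 60*sqrt(2)*t - 12*t - 72*sqrt(2)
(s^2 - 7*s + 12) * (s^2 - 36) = s^4 - 7*s^3 - 24*s^2 + 252*s - 432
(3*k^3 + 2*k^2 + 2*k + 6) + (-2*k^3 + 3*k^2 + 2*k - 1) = k^3 + 5*k^2 + 4*k + 5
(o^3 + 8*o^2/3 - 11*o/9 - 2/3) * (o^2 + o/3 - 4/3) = o^5 + 3*o^4 - 5*o^3/3 - 125*o^2/27 + 38*o/27 + 8/9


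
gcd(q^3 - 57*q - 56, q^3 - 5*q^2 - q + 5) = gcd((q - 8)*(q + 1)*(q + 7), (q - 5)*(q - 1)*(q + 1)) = q + 1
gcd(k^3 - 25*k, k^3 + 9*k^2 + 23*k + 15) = k + 5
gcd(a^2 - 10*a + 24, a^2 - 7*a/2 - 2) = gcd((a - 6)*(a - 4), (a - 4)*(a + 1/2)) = a - 4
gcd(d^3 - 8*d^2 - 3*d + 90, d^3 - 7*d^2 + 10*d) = d - 5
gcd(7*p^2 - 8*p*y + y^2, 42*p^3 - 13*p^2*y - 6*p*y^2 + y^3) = -7*p + y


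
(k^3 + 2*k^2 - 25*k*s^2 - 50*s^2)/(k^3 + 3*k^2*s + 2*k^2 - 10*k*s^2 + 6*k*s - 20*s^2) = (-k + 5*s)/(-k + 2*s)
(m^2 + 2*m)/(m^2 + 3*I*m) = (m + 2)/(m + 3*I)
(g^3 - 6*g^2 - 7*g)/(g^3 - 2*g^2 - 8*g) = (-g^2 + 6*g + 7)/(-g^2 + 2*g + 8)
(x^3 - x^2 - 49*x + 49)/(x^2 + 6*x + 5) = (x^3 - x^2 - 49*x + 49)/(x^2 + 6*x + 5)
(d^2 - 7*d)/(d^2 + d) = (d - 7)/(d + 1)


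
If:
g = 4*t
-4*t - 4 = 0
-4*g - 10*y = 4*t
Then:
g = -4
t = -1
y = 2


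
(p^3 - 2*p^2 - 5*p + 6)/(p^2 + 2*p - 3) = (p^2 - p - 6)/(p + 3)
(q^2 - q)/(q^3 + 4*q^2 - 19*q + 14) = q/(q^2 + 5*q - 14)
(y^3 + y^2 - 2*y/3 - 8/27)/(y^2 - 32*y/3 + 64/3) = (27*y^3 + 27*y^2 - 18*y - 8)/(9*(3*y^2 - 32*y + 64))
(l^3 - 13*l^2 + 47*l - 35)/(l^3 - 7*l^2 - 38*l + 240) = (l^2 - 8*l + 7)/(l^2 - 2*l - 48)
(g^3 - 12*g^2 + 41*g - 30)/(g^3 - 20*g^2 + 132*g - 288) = (g^2 - 6*g + 5)/(g^2 - 14*g + 48)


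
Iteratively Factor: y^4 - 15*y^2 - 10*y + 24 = (y - 1)*(y^3 + y^2 - 14*y - 24) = (y - 1)*(y + 2)*(y^2 - y - 12) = (y - 4)*(y - 1)*(y + 2)*(y + 3)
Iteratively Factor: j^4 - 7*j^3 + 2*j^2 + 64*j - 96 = (j - 4)*(j^3 - 3*j^2 - 10*j + 24) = (j - 4)*(j - 2)*(j^2 - j - 12) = (j - 4)*(j - 2)*(j + 3)*(j - 4)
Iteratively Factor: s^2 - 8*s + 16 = (s - 4)*(s - 4)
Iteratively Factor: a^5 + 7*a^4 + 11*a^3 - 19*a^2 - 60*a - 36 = (a + 3)*(a^4 + 4*a^3 - a^2 - 16*a - 12) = (a - 2)*(a + 3)*(a^3 + 6*a^2 + 11*a + 6) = (a - 2)*(a + 3)^2*(a^2 + 3*a + 2) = (a - 2)*(a + 1)*(a + 3)^2*(a + 2)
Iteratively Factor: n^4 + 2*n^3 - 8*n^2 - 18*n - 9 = (n - 3)*(n^3 + 5*n^2 + 7*n + 3) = (n - 3)*(n + 1)*(n^2 + 4*n + 3) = (n - 3)*(n + 1)^2*(n + 3)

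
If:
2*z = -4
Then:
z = -2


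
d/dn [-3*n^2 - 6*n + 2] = -6*n - 6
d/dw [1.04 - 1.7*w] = -1.70000000000000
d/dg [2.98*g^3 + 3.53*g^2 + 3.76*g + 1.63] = 8.94*g^2 + 7.06*g + 3.76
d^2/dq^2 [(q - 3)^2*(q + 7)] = 6*q + 2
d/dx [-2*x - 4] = -2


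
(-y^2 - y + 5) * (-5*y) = 5*y^3 + 5*y^2 - 25*y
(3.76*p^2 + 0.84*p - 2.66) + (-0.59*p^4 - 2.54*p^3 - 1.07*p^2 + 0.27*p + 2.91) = -0.59*p^4 - 2.54*p^3 + 2.69*p^2 + 1.11*p + 0.25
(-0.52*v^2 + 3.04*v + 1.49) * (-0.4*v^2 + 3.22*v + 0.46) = 0.208*v^4 - 2.8904*v^3 + 8.9536*v^2 + 6.1962*v + 0.6854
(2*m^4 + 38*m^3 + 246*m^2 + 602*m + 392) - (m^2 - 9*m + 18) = 2*m^4 + 38*m^3 + 245*m^2 + 611*m + 374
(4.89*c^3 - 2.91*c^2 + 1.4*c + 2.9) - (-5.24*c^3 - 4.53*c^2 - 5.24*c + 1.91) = 10.13*c^3 + 1.62*c^2 + 6.64*c + 0.99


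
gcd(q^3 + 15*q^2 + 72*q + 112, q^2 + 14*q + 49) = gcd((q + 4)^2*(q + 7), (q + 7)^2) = q + 7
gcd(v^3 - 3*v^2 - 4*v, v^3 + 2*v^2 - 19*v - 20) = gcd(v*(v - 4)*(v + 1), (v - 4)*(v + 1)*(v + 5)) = v^2 - 3*v - 4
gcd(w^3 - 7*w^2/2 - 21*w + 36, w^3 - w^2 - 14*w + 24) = w + 4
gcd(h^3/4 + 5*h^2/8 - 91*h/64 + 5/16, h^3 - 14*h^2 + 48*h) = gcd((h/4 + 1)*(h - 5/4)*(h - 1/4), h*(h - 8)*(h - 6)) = 1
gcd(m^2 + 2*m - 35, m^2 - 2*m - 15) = m - 5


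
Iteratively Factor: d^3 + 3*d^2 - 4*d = (d + 4)*(d^2 - d) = (d - 1)*(d + 4)*(d)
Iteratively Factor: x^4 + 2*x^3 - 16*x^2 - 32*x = (x + 2)*(x^3 - 16*x) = (x - 4)*(x + 2)*(x^2 + 4*x) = x*(x - 4)*(x + 2)*(x + 4)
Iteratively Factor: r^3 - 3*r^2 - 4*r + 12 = (r - 2)*(r^2 - r - 6) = (r - 2)*(r + 2)*(r - 3)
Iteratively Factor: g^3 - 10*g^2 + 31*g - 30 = (g - 2)*(g^2 - 8*g + 15) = (g - 5)*(g - 2)*(g - 3)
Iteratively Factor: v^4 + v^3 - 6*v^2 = (v)*(v^3 + v^2 - 6*v) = v^2*(v^2 + v - 6) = v^2*(v - 2)*(v + 3)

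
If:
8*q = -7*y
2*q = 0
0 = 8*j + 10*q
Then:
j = 0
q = 0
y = 0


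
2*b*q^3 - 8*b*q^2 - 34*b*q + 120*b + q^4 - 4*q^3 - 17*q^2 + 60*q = (2*b + q)*(q - 5)*(q - 3)*(q + 4)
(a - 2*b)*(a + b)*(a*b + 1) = a^3*b - a^2*b^2 + a^2 - 2*a*b^3 - a*b - 2*b^2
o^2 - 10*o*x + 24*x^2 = (o - 6*x)*(o - 4*x)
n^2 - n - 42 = (n - 7)*(n + 6)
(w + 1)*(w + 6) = w^2 + 7*w + 6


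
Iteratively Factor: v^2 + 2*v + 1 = (v + 1)*(v + 1)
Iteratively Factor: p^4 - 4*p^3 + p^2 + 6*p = (p - 2)*(p^3 - 2*p^2 - 3*p) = (p - 2)*(p + 1)*(p^2 - 3*p) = p*(p - 2)*(p + 1)*(p - 3)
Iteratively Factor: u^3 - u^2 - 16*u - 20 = (u + 2)*(u^2 - 3*u - 10) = (u + 2)^2*(u - 5)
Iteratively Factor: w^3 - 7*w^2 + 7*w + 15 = (w - 5)*(w^2 - 2*w - 3) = (w - 5)*(w + 1)*(w - 3)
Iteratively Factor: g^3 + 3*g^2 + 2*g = (g + 2)*(g^2 + g) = (g + 1)*(g + 2)*(g)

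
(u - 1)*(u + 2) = u^2 + u - 2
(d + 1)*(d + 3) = d^2 + 4*d + 3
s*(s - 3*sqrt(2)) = s^2 - 3*sqrt(2)*s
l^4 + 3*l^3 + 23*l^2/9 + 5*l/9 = l*(l + 1/3)*(l + 1)*(l + 5/3)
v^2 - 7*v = v*(v - 7)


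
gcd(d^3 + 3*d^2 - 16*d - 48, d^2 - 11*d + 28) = d - 4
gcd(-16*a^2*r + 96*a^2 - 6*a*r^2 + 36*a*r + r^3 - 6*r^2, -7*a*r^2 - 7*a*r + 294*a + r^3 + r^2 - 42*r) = r - 6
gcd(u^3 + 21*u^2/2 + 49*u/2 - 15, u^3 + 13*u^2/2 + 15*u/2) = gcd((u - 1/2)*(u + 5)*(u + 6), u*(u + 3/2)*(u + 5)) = u + 5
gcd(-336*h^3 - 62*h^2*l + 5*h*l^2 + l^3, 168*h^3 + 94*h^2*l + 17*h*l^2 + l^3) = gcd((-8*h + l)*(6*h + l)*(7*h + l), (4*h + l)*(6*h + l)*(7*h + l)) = 42*h^2 + 13*h*l + l^2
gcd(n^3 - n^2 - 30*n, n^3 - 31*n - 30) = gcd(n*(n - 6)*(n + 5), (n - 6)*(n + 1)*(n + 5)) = n^2 - n - 30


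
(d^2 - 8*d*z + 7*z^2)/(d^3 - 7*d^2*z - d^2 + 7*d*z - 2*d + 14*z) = (d - z)/(d^2 - d - 2)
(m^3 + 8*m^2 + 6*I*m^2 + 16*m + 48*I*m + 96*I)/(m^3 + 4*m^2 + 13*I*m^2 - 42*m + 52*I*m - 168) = (m + 4)/(m + 7*I)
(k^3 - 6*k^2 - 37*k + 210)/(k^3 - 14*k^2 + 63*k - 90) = (k^2 - k - 42)/(k^2 - 9*k + 18)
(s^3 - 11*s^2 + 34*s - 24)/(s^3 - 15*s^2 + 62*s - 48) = (s - 4)/(s - 8)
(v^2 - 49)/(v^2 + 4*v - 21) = (v - 7)/(v - 3)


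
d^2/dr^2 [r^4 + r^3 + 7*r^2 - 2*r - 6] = 12*r^2 + 6*r + 14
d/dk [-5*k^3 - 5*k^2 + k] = -15*k^2 - 10*k + 1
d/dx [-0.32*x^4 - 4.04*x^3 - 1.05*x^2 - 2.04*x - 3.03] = -1.28*x^3 - 12.12*x^2 - 2.1*x - 2.04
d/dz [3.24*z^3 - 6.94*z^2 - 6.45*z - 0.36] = 9.72*z^2 - 13.88*z - 6.45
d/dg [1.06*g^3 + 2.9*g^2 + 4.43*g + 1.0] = 3.18*g^2 + 5.8*g + 4.43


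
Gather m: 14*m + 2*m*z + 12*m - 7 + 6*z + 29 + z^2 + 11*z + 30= m*(2*z + 26) + z^2 + 17*z + 52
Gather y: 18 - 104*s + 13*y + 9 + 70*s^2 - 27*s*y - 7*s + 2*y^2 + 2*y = 70*s^2 - 111*s + 2*y^2 + y*(15 - 27*s) + 27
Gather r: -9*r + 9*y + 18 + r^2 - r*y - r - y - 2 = r^2 + r*(-y - 10) + 8*y + 16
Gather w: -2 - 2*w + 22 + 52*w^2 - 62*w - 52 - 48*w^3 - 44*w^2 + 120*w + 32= -48*w^3 + 8*w^2 + 56*w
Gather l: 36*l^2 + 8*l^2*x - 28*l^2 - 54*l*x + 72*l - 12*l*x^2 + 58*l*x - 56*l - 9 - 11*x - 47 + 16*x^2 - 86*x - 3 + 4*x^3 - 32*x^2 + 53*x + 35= l^2*(8*x + 8) + l*(-12*x^2 + 4*x + 16) + 4*x^3 - 16*x^2 - 44*x - 24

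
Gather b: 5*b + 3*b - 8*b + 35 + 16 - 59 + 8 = 0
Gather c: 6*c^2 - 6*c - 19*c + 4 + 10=6*c^2 - 25*c + 14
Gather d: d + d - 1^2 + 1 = 2*d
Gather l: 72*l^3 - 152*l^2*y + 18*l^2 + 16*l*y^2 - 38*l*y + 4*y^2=72*l^3 + l^2*(18 - 152*y) + l*(16*y^2 - 38*y) + 4*y^2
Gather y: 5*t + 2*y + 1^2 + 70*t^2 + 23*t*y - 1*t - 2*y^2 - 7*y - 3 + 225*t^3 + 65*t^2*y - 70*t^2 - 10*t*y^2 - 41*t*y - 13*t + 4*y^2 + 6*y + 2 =225*t^3 - 9*t + y^2*(2 - 10*t) + y*(65*t^2 - 18*t + 1)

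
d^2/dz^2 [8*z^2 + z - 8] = 16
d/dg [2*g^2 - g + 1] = 4*g - 1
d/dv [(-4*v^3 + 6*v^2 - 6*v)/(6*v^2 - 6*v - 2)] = 3*(-2*v^4 + 4*v^3 + 2*v^2 - 2*v + 1)/(9*v^4 - 18*v^3 + 3*v^2 + 6*v + 1)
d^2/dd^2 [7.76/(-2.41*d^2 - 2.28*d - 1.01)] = (90.141712*d^2 + 85.279296*d - 7.76*(4.82*d + 2.28)*(9.64*d + 4.56) + 37.777232)/(2.41*d^2 + 2.28*d + 1.01)^3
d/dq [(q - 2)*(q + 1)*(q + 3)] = 3*q^2 + 4*q - 5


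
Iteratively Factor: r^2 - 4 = (r - 2)*(r + 2)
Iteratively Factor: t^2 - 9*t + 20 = (t - 4)*(t - 5)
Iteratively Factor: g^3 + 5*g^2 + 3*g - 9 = (g + 3)*(g^2 + 2*g - 3) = (g - 1)*(g + 3)*(g + 3)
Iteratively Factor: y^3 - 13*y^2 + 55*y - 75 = (y - 5)*(y^2 - 8*y + 15) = (y - 5)^2*(y - 3)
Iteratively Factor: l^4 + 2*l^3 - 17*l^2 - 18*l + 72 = (l + 4)*(l^3 - 2*l^2 - 9*l + 18) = (l - 2)*(l + 4)*(l^2 - 9) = (l - 2)*(l + 3)*(l + 4)*(l - 3)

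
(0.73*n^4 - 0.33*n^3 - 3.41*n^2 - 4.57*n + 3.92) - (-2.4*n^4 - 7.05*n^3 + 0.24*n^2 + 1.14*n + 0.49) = 3.13*n^4 + 6.72*n^3 - 3.65*n^2 - 5.71*n + 3.43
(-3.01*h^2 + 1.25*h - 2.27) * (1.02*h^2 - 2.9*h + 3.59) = -3.0702*h^4 + 10.004*h^3 - 16.7463*h^2 + 11.0705*h - 8.1493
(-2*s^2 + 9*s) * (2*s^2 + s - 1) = -4*s^4 + 16*s^3 + 11*s^2 - 9*s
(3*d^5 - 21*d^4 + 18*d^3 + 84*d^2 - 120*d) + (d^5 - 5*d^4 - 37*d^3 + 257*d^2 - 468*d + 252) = 4*d^5 - 26*d^4 - 19*d^3 + 341*d^2 - 588*d + 252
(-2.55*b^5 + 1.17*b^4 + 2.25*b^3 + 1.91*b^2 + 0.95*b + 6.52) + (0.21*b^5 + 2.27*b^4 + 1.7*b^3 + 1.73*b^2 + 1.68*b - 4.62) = -2.34*b^5 + 3.44*b^4 + 3.95*b^3 + 3.64*b^2 + 2.63*b + 1.9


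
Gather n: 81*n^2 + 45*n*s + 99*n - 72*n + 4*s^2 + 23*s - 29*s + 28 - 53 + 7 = 81*n^2 + n*(45*s + 27) + 4*s^2 - 6*s - 18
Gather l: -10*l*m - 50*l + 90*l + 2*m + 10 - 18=l*(40 - 10*m) + 2*m - 8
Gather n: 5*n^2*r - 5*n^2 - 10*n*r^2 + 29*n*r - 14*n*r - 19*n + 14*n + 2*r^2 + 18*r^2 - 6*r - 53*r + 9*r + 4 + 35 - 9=n^2*(5*r - 5) + n*(-10*r^2 + 15*r - 5) + 20*r^2 - 50*r + 30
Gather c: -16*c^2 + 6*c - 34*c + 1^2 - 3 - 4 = -16*c^2 - 28*c - 6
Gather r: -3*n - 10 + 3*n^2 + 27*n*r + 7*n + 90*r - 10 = 3*n^2 + 4*n + r*(27*n + 90) - 20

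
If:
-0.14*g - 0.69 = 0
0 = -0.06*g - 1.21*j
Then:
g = -4.93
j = 0.24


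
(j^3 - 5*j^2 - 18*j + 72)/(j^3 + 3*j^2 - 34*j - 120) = (j - 3)/(j + 5)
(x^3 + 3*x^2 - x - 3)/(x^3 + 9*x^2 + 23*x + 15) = (x - 1)/(x + 5)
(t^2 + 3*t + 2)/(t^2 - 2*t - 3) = (t + 2)/(t - 3)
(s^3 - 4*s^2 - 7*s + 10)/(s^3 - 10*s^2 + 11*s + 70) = (s - 1)/(s - 7)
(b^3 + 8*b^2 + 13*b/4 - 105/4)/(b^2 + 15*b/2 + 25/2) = (2*b^2 + 11*b - 21)/(2*(b + 5))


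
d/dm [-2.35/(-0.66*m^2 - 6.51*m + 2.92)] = (-3.102*m - 15.2985)/(0.66*m^2 + 6.51*m - 2.92)^2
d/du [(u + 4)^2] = 2*u + 8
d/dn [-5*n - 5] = -5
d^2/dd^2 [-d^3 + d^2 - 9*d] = 2 - 6*d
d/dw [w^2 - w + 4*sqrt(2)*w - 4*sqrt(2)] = 2*w - 1 + 4*sqrt(2)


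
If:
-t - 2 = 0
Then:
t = -2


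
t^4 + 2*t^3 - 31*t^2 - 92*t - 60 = (t - 6)*(t + 1)*(t + 2)*(t + 5)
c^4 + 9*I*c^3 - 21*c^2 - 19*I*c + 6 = (c + I)^3*(c + 6*I)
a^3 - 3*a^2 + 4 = (a - 2)^2*(a + 1)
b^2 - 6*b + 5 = (b - 5)*(b - 1)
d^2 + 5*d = d*(d + 5)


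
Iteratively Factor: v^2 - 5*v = (v - 5)*(v)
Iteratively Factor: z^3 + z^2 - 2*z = (z - 1)*(z^2 + 2*z) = z*(z - 1)*(z + 2)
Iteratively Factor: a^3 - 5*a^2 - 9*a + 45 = (a - 5)*(a^2 - 9) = (a - 5)*(a + 3)*(a - 3)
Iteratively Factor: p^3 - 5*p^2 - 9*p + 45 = (p - 5)*(p^2 - 9) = (p - 5)*(p + 3)*(p - 3)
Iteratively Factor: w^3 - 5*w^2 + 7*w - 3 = (w - 3)*(w^2 - 2*w + 1) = (w - 3)*(w - 1)*(w - 1)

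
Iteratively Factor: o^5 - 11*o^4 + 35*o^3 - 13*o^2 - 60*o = (o + 1)*(o^4 - 12*o^3 + 47*o^2 - 60*o) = o*(o + 1)*(o^3 - 12*o^2 + 47*o - 60) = o*(o - 5)*(o + 1)*(o^2 - 7*o + 12) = o*(o - 5)*(o - 3)*(o + 1)*(o - 4)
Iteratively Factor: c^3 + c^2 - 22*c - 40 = (c - 5)*(c^2 + 6*c + 8) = (c - 5)*(c + 4)*(c + 2)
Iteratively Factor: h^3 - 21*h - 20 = (h - 5)*(h^2 + 5*h + 4) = (h - 5)*(h + 4)*(h + 1)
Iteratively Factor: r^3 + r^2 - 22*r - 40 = (r - 5)*(r^2 + 6*r + 8) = (r - 5)*(r + 2)*(r + 4)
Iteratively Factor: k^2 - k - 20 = (k + 4)*(k - 5)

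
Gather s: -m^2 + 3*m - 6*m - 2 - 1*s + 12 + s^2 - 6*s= -m^2 - 3*m + s^2 - 7*s + 10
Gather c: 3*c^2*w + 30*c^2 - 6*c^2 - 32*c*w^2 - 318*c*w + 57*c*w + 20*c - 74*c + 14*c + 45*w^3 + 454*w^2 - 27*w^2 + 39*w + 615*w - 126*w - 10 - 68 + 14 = c^2*(3*w + 24) + c*(-32*w^2 - 261*w - 40) + 45*w^3 + 427*w^2 + 528*w - 64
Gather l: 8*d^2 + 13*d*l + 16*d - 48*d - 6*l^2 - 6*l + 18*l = 8*d^2 - 32*d - 6*l^2 + l*(13*d + 12)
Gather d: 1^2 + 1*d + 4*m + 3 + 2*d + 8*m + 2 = 3*d + 12*m + 6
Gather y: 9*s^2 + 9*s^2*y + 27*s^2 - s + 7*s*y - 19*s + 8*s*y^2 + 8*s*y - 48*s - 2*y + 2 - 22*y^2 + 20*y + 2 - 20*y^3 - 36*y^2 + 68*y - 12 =36*s^2 - 68*s - 20*y^3 + y^2*(8*s - 58) + y*(9*s^2 + 15*s + 86) - 8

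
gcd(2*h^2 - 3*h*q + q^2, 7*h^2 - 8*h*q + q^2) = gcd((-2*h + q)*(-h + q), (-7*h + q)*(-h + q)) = -h + q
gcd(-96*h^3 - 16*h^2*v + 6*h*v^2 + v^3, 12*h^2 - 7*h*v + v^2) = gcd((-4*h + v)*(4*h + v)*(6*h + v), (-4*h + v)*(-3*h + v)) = -4*h + v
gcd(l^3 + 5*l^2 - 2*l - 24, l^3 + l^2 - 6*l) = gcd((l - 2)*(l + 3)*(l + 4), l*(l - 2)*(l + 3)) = l^2 + l - 6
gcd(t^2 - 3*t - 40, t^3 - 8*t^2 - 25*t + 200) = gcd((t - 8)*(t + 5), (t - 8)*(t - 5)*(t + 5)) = t^2 - 3*t - 40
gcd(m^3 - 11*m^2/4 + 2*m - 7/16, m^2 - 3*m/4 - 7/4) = m - 7/4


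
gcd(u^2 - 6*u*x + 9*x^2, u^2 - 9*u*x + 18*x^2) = -u + 3*x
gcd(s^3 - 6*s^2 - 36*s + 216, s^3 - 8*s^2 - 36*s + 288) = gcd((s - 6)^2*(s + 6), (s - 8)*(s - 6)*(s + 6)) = s^2 - 36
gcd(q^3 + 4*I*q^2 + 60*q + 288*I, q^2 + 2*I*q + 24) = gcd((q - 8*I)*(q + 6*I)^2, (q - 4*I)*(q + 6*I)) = q + 6*I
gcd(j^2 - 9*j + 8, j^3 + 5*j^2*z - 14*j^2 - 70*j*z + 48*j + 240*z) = j - 8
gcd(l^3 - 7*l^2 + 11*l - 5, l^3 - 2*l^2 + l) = l^2 - 2*l + 1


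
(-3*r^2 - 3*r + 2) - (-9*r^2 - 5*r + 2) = 6*r^2 + 2*r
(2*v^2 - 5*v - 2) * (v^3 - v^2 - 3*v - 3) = 2*v^5 - 7*v^4 - 3*v^3 + 11*v^2 + 21*v + 6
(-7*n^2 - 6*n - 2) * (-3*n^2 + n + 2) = 21*n^4 + 11*n^3 - 14*n^2 - 14*n - 4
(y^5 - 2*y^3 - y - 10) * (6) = 6*y^5 - 12*y^3 - 6*y - 60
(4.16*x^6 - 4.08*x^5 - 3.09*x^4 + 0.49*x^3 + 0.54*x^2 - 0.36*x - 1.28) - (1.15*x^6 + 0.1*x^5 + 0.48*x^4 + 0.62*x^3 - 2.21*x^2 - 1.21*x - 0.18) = 3.01*x^6 - 4.18*x^5 - 3.57*x^4 - 0.13*x^3 + 2.75*x^2 + 0.85*x - 1.1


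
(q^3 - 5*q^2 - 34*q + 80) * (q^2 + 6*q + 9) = q^5 + q^4 - 55*q^3 - 169*q^2 + 174*q + 720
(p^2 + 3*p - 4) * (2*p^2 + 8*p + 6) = 2*p^4 + 14*p^3 + 22*p^2 - 14*p - 24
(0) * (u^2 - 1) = 0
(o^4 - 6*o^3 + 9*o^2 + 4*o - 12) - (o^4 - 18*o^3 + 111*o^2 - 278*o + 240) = 12*o^3 - 102*o^2 + 282*o - 252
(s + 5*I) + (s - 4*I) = 2*s + I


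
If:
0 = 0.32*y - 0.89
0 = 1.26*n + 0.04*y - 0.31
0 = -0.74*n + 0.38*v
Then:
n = 0.16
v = 0.31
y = 2.78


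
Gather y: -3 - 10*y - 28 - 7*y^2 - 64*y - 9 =-7*y^2 - 74*y - 40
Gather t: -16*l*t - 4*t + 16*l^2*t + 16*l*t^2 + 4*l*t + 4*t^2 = t^2*(16*l + 4) + t*(16*l^2 - 12*l - 4)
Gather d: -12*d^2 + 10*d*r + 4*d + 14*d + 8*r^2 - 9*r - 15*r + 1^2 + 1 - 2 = -12*d^2 + d*(10*r + 18) + 8*r^2 - 24*r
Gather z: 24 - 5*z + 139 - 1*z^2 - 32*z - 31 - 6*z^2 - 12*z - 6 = -7*z^2 - 49*z + 126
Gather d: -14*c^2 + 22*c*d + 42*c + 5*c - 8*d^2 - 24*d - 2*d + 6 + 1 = -14*c^2 + 47*c - 8*d^2 + d*(22*c - 26) + 7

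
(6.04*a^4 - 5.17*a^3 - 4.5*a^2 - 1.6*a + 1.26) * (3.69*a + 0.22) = 22.2876*a^5 - 17.7485*a^4 - 17.7424*a^3 - 6.894*a^2 + 4.2974*a + 0.2772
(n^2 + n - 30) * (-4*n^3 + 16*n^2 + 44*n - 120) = -4*n^5 + 12*n^4 + 180*n^3 - 556*n^2 - 1440*n + 3600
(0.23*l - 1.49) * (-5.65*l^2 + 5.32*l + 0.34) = -1.2995*l^3 + 9.6421*l^2 - 7.8486*l - 0.5066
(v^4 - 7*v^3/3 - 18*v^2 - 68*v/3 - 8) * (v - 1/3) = v^5 - 8*v^4/3 - 155*v^3/9 - 50*v^2/3 - 4*v/9 + 8/3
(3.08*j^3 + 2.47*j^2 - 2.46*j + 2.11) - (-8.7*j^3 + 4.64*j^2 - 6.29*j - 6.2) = 11.78*j^3 - 2.17*j^2 + 3.83*j + 8.31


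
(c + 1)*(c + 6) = c^2 + 7*c + 6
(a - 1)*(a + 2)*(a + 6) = a^3 + 7*a^2 + 4*a - 12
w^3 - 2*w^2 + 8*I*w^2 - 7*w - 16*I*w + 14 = (w - 2)*(w + I)*(w + 7*I)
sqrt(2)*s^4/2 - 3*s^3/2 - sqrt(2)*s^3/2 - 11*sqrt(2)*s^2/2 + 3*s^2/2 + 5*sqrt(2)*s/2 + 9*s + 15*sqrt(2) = (s - 3)*(s - 5*sqrt(2)/2)*(s + sqrt(2))*(sqrt(2)*s/2 + sqrt(2))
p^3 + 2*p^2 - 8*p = p*(p - 2)*(p + 4)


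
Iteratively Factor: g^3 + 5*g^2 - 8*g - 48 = (g - 3)*(g^2 + 8*g + 16) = (g - 3)*(g + 4)*(g + 4)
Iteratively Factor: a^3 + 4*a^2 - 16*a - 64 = (a + 4)*(a^2 - 16) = (a - 4)*(a + 4)*(a + 4)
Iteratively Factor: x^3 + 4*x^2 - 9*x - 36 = (x + 3)*(x^2 + x - 12) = (x + 3)*(x + 4)*(x - 3)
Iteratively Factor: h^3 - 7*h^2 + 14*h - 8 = (h - 2)*(h^2 - 5*h + 4) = (h - 2)*(h - 1)*(h - 4)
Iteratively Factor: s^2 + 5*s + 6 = (s + 2)*(s + 3)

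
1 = 1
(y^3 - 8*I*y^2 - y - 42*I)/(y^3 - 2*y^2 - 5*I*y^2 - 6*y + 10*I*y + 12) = (y^2 - 5*I*y + 14)/(y^2 - 2*y*(1 + I) + 4*I)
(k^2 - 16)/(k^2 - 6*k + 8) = (k + 4)/(k - 2)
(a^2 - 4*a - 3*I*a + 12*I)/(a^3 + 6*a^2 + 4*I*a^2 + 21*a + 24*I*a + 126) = (a - 4)/(a^2 + a*(6 + 7*I) + 42*I)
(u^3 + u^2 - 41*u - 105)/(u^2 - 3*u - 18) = (u^2 - 2*u - 35)/(u - 6)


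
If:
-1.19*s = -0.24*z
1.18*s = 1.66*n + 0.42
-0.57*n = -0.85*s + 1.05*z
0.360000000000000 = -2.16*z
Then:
No Solution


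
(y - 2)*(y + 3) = y^2 + y - 6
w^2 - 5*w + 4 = (w - 4)*(w - 1)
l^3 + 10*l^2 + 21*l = l*(l + 3)*(l + 7)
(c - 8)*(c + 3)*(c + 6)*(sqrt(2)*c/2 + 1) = sqrt(2)*c^4/2 + sqrt(2)*c^3/2 + c^3 - 27*sqrt(2)*c^2 + c^2 - 72*sqrt(2)*c - 54*c - 144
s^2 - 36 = (s - 6)*(s + 6)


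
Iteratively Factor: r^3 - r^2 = (r)*(r^2 - r) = r^2*(r - 1)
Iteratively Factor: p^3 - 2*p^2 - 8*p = (p + 2)*(p^2 - 4*p) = p*(p + 2)*(p - 4)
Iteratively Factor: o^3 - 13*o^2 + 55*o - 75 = (o - 5)*(o^2 - 8*o + 15) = (o - 5)^2*(o - 3)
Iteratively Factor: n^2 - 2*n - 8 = (n - 4)*(n + 2)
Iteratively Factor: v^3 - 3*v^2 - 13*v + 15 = (v + 3)*(v^2 - 6*v + 5) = (v - 1)*(v + 3)*(v - 5)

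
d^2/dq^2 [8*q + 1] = 0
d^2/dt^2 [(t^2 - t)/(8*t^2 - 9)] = 2*(-64*t^3 + 216*t^2 - 216*t + 81)/(512*t^6 - 1728*t^4 + 1944*t^2 - 729)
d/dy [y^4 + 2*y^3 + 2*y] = 4*y^3 + 6*y^2 + 2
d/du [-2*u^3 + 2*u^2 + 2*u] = -6*u^2 + 4*u + 2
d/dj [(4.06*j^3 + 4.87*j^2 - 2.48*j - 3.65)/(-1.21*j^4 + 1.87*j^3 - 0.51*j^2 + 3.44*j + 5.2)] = (4.9126*j^6 + 11.7854*j^5 - 20.1799*j^4 + 19.542*j^3 + 99.3005*j^2 + 46.925*j - 0.340000000000002)/(1.4641*j^8 - 4.5254*j^7 + 4.7311*j^6 - 10.2322*j^5 + 0.541700000000001*j^4 + 15.9392*j^3 + 6.5296*j^2 + 35.776*j + 27.04)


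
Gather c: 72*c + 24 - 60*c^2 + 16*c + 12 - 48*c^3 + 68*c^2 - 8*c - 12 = -48*c^3 + 8*c^2 + 80*c + 24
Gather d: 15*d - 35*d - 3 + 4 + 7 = 8 - 20*d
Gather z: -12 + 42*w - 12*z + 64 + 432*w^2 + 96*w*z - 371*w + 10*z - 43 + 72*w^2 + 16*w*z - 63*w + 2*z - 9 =504*w^2 + 112*w*z - 392*w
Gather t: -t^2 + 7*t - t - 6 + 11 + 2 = -t^2 + 6*t + 7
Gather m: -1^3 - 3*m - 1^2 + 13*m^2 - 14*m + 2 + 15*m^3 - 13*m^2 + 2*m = 15*m^3 - 15*m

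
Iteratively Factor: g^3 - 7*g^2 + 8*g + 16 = (g + 1)*(g^2 - 8*g + 16) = (g - 4)*(g + 1)*(g - 4)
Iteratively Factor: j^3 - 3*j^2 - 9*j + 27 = (j - 3)*(j^2 - 9) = (j - 3)*(j + 3)*(j - 3)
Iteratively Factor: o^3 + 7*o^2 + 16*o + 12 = (o + 3)*(o^2 + 4*o + 4) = (o + 2)*(o + 3)*(o + 2)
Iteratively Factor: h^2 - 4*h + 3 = (h - 3)*(h - 1)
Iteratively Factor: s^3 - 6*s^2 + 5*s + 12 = (s + 1)*(s^2 - 7*s + 12) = (s - 3)*(s + 1)*(s - 4)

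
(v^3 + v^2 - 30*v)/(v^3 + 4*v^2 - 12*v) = (v - 5)/(v - 2)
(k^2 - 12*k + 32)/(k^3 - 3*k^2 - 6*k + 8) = (k - 8)/(k^2 + k - 2)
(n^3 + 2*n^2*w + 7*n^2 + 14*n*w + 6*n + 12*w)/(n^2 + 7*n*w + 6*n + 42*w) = (n^2 + 2*n*w + n + 2*w)/(n + 7*w)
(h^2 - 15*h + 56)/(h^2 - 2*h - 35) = (h - 8)/(h + 5)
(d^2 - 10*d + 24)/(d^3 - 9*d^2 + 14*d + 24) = 1/(d + 1)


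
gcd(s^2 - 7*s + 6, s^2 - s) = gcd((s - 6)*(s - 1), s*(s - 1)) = s - 1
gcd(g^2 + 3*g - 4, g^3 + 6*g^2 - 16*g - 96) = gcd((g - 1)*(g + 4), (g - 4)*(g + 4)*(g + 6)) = g + 4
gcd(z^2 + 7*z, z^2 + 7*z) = z^2 + 7*z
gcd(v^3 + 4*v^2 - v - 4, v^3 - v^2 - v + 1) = v^2 - 1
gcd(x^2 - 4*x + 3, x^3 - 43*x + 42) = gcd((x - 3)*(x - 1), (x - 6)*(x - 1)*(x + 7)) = x - 1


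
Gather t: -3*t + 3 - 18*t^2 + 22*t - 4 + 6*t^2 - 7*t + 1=-12*t^2 + 12*t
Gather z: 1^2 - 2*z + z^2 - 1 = z^2 - 2*z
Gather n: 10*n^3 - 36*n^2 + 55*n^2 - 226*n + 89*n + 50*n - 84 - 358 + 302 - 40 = 10*n^3 + 19*n^2 - 87*n - 180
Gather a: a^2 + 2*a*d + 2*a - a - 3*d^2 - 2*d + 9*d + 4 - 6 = a^2 + a*(2*d + 1) - 3*d^2 + 7*d - 2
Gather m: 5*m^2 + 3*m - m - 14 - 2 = 5*m^2 + 2*m - 16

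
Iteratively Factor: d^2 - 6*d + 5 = (d - 1)*(d - 5)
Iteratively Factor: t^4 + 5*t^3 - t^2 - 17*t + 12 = (t - 1)*(t^3 + 6*t^2 + 5*t - 12) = (t - 1)*(t + 3)*(t^2 + 3*t - 4) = (t - 1)^2*(t + 3)*(t + 4)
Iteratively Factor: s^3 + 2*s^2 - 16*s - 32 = (s + 2)*(s^2 - 16) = (s + 2)*(s + 4)*(s - 4)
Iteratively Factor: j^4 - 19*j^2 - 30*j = (j - 5)*(j^3 + 5*j^2 + 6*j) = j*(j - 5)*(j^2 + 5*j + 6) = j*(j - 5)*(j + 3)*(j + 2)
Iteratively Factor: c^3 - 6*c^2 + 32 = (c - 4)*(c^2 - 2*c - 8) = (c - 4)*(c + 2)*(c - 4)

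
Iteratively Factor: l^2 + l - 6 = (l - 2)*(l + 3)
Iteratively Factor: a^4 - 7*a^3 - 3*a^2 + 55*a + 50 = (a + 2)*(a^3 - 9*a^2 + 15*a + 25) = (a - 5)*(a + 2)*(a^2 - 4*a - 5) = (a - 5)^2*(a + 2)*(a + 1)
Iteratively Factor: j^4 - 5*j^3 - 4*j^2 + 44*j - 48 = (j - 4)*(j^3 - j^2 - 8*j + 12) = (j - 4)*(j - 2)*(j^2 + j - 6) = (j - 4)*(j - 2)^2*(j + 3)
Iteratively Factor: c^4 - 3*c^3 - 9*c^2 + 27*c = (c)*(c^3 - 3*c^2 - 9*c + 27) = c*(c + 3)*(c^2 - 6*c + 9) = c*(c - 3)*(c + 3)*(c - 3)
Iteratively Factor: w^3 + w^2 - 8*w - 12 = (w - 3)*(w^2 + 4*w + 4) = (w - 3)*(w + 2)*(w + 2)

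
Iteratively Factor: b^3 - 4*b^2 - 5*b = (b - 5)*(b^2 + b) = b*(b - 5)*(b + 1)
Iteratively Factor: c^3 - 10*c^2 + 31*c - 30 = (c - 5)*(c^2 - 5*c + 6) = (c - 5)*(c - 3)*(c - 2)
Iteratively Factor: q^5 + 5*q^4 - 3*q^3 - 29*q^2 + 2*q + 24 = (q - 2)*(q^4 + 7*q^3 + 11*q^2 - 7*q - 12) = (q - 2)*(q + 3)*(q^3 + 4*q^2 - q - 4) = (q - 2)*(q + 1)*(q + 3)*(q^2 + 3*q - 4) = (q - 2)*(q - 1)*(q + 1)*(q + 3)*(q + 4)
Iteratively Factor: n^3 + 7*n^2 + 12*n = (n)*(n^2 + 7*n + 12) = n*(n + 4)*(n + 3)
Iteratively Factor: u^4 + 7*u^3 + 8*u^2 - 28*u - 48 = (u + 4)*(u^3 + 3*u^2 - 4*u - 12) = (u + 2)*(u + 4)*(u^2 + u - 6) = (u - 2)*(u + 2)*(u + 4)*(u + 3)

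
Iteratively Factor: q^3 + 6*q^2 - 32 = (q + 4)*(q^2 + 2*q - 8) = (q + 4)^2*(q - 2)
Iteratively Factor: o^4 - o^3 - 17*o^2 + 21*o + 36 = (o + 4)*(o^3 - 5*o^2 + 3*o + 9) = (o - 3)*(o + 4)*(o^2 - 2*o - 3) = (o - 3)*(o + 1)*(o + 4)*(o - 3)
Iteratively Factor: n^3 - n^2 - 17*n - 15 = (n + 3)*(n^2 - 4*n - 5) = (n - 5)*(n + 3)*(n + 1)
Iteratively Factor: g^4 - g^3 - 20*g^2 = (g)*(g^3 - g^2 - 20*g) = g*(g - 5)*(g^2 + 4*g) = g*(g - 5)*(g + 4)*(g)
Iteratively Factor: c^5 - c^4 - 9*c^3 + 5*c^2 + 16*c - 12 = (c - 1)*(c^4 - 9*c^2 - 4*c + 12) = (c - 1)^2*(c^3 + c^2 - 8*c - 12) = (c - 1)^2*(c + 2)*(c^2 - c - 6) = (c - 1)^2*(c + 2)^2*(c - 3)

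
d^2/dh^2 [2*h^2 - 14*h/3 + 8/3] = 4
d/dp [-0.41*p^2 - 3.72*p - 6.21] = -0.82*p - 3.72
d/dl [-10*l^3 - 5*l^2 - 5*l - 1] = -30*l^2 - 10*l - 5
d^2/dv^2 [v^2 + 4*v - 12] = 2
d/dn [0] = 0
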